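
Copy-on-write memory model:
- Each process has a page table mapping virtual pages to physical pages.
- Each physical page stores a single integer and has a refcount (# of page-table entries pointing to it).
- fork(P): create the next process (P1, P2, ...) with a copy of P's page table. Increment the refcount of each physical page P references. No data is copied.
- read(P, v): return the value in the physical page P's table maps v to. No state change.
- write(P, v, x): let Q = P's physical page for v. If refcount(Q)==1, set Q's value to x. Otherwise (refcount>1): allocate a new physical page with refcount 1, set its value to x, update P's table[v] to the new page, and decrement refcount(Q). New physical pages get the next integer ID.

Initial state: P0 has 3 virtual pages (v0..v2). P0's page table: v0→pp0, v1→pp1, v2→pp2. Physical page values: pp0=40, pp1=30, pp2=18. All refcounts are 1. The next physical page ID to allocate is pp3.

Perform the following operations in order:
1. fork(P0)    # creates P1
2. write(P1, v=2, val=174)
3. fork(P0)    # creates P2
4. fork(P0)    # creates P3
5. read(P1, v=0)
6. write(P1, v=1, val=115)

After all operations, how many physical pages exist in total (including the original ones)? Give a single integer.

Op 1: fork(P0) -> P1. 3 ppages; refcounts: pp0:2 pp1:2 pp2:2
Op 2: write(P1, v2, 174). refcount(pp2)=2>1 -> COPY to pp3. 4 ppages; refcounts: pp0:2 pp1:2 pp2:1 pp3:1
Op 3: fork(P0) -> P2. 4 ppages; refcounts: pp0:3 pp1:3 pp2:2 pp3:1
Op 4: fork(P0) -> P3. 4 ppages; refcounts: pp0:4 pp1:4 pp2:3 pp3:1
Op 5: read(P1, v0) -> 40. No state change.
Op 6: write(P1, v1, 115). refcount(pp1)=4>1 -> COPY to pp4. 5 ppages; refcounts: pp0:4 pp1:3 pp2:3 pp3:1 pp4:1

Answer: 5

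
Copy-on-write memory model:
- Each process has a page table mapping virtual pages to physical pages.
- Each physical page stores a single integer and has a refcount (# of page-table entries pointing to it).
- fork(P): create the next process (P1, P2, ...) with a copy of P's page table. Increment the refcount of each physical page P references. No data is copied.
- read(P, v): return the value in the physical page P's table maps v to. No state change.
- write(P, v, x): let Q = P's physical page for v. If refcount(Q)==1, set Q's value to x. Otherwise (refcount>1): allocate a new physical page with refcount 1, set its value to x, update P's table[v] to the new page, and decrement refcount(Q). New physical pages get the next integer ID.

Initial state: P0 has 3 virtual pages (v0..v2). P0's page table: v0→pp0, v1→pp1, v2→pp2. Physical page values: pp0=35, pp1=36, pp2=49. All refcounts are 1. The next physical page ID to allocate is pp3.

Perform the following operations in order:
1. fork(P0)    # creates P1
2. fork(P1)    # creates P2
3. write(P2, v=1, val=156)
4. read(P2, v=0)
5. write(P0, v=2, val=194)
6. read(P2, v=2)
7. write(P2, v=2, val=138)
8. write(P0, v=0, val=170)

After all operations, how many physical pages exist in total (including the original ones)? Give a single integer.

Answer: 7

Derivation:
Op 1: fork(P0) -> P1. 3 ppages; refcounts: pp0:2 pp1:2 pp2:2
Op 2: fork(P1) -> P2. 3 ppages; refcounts: pp0:3 pp1:3 pp2:3
Op 3: write(P2, v1, 156). refcount(pp1)=3>1 -> COPY to pp3. 4 ppages; refcounts: pp0:3 pp1:2 pp2:3 pp3:1
Op 4: read(P2, v0) -> 35. No state change.
Op 5: write(P0, v2, 194). refcount(pp2)=3>1 -> COPY to pp4. 5 ppages; refcounts: pp0:3 pp1:2 pp2:2 pp3:1 pp4:1
Op 6: read(P2, v2) -> 49. No state change.
Op 7: write(P2, v2, 138). refcount(pp2)=2>1 -> COPY to pp5. 6 ppages; refcounts: pp0:3 pp1:2 pp2:1 pp3:1 pp4:1 pp5:1
Op 8: write(P0, v0, 170). refcount(pp0)=3>1 -> COPY to pp6. 7 ppages; refcounts: pp0:2 pp1:2 pp2:1 pp3:1 pp4:1 pp5:1 pp6:1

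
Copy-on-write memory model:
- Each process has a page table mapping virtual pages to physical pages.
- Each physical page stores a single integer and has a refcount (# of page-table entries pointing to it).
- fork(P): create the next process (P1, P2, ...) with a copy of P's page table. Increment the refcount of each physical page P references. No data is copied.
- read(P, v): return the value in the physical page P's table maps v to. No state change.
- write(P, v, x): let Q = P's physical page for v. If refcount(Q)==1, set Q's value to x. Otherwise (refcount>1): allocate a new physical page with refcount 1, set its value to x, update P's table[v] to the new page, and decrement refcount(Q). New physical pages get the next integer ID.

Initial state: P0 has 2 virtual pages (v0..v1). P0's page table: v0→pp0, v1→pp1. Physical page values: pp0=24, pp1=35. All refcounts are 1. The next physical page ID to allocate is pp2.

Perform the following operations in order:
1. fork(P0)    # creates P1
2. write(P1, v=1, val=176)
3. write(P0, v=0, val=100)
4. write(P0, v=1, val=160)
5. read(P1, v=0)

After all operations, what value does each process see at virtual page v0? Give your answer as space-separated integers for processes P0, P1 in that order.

Op 1: fork(P0) -> P1. 2 ppages; refcounts: pp0:2 pp1:2
Op 2: write(P1, v1, 176). refcount(pp1)=2>1 -> COPY to pp2. 3 ppages; refcounts: pp0:2 pp1:1 pp2:1
Op 3: write(P0, v0, 100). refcount(pp0)=2>1 -> COPY to pp3. 4 ppages; refcounts: pp0:1 pp1:1 pp2:1 pp3:1
Op 4: write(P0, v1, 160). refcount(pp1)=1 -> write in place. 4 ppages; refcounts: pp0:1 pp1:1 pp2:1 pp3:1
Op 5: read(P1, v0) -> 24. No state change.
P0: v0 -> pp3 = 100
P1: v0 -> pp0 = 24

Answer: 100 24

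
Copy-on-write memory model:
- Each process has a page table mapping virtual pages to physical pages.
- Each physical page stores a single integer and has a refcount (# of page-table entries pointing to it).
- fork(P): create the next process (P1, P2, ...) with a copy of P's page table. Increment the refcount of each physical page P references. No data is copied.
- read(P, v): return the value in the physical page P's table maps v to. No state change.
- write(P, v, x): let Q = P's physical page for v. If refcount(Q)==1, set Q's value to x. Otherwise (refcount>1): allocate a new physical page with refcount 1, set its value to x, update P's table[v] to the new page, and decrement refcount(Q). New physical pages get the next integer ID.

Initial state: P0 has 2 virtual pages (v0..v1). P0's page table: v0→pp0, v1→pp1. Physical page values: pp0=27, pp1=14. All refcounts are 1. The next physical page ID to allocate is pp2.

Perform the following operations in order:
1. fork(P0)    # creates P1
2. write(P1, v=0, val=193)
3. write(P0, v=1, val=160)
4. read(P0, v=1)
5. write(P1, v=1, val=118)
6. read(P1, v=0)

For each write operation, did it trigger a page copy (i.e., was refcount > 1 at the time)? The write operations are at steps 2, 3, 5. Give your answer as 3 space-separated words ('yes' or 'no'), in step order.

Op 1: fork(P0) -> P1. 2 ppages; refcounts: pp0:2 pp1:2
Op 2: write(P1, v0, 193). refcount(pp0)=2>1 -> COPY to pp2. 3 ppages; refcounts: pp0:1 pp1:2 pp2:1
Op 3: write(P0, v1, 160). refcount(pp1)=2>1 -> COPY to pp3. 4 ppages; refcounts: pp0:1 pp1:1 pp2:1 pp3:1
Op 4: read(P0, v1) -> 160. No state change.
Op 5: write(P1, v1, 118). refcount(pp1)=1 -> write in place. 4 ppages; refcounts: pp0:1 pp1:1 pp2:1 pp3:1
Op 6: read(P1, v0) -> 193. No state change.

yes yes no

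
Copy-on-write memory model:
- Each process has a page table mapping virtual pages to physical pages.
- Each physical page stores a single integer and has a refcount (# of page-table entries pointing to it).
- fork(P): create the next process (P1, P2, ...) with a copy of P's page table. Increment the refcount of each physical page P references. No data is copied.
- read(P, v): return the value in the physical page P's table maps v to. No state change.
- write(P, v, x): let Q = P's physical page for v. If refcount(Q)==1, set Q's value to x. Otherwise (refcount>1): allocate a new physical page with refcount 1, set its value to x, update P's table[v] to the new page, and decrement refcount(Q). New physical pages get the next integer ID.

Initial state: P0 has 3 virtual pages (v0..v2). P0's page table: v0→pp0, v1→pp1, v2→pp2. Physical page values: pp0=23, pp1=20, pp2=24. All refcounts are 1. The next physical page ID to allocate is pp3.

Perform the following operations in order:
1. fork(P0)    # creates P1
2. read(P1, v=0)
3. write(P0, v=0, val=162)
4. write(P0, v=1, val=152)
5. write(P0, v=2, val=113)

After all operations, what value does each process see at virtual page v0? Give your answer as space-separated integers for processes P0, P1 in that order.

Answer: 162 23

Derivation:
Op 1: fork(P0) -> P1. 3 ppages; refcounts: pp0:2 pp1:2 pp2:2
Op 2: read(P1, v0) -> 23. No state change.
Op 3: write(P0, v0, 162). refcount(pp0)=2>1 -> COPY to pp3. 4 ppages; refcounts: pp0:1 pp1:2 pp2:2 pp3:1
Op 4: write(P0, v1, 152). refcount(pp1)=2>1 -> COPY to pp4. 5 ppages; refcounts: pp0:1 pp1:1 pp2:2 pp3:1 pp4:1
Op 5: write(P0, v2, 113). refcount(pp2)=2>1 -> COPY to pp5. 6 ppages; refcounts: pp0:1 pp1:1 pp2:1 pp3:1 pp4:1 pp5:1
P0: v0 -> pp3 = 162
P1: v0 -> pp0 = 23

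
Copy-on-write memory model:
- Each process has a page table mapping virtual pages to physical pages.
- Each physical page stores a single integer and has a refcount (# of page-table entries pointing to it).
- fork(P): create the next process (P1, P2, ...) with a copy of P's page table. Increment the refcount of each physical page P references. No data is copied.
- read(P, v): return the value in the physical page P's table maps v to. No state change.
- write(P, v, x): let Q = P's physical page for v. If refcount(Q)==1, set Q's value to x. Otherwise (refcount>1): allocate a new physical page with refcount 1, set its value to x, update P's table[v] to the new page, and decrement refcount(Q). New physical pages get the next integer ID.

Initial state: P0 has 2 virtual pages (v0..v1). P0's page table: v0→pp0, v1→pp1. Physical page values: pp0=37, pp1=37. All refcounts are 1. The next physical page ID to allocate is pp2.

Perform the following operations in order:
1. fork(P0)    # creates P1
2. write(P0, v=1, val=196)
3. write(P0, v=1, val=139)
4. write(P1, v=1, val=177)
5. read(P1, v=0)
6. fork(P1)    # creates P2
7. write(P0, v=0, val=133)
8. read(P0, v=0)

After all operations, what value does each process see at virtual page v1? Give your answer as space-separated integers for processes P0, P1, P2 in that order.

Op 1: fork(P0) -> P1. 2 ppages; refcounts: pp0:2 pp1:2
Op 2: write(P0, v1, 196). refcount(pp1)=2>1 -> COPY to pp2. 3 ppages; refcounts: pp0:2 pp1:1 pp2:1
Op 3: write(P0, v1, 139). refcount(pp2)=1 -> write in place. 3 ppages; refcounts: pp0:2 pp1:1 pp2:1
Op 4: write(P1, v1, 177). refcount(pp1)=1 -> write in place. 3 ppages; refcounts: pp0:2 pp1:1 pp2:1
Op 5: read(P1, v0) -> 37. No state change.
Op 6: fork(P1) -> P2. 3 ppages; refcounts: pp0:3 pp1:2 pp2:1
Op 7: write(P0, v0, 133). refcount(pp0)=3>1 -> COPY to pp3. 4 ppages; refcounts: pp0:2 pp1:2 pp2:1 pp3:1
Op 8: read(P0, v0) -> 133. No state change.
P0: v1 -> pp2 = 139
P1: v1 -> pp1 = 177
P2: v1 -> pp1 = 177

Answer: 139 177 177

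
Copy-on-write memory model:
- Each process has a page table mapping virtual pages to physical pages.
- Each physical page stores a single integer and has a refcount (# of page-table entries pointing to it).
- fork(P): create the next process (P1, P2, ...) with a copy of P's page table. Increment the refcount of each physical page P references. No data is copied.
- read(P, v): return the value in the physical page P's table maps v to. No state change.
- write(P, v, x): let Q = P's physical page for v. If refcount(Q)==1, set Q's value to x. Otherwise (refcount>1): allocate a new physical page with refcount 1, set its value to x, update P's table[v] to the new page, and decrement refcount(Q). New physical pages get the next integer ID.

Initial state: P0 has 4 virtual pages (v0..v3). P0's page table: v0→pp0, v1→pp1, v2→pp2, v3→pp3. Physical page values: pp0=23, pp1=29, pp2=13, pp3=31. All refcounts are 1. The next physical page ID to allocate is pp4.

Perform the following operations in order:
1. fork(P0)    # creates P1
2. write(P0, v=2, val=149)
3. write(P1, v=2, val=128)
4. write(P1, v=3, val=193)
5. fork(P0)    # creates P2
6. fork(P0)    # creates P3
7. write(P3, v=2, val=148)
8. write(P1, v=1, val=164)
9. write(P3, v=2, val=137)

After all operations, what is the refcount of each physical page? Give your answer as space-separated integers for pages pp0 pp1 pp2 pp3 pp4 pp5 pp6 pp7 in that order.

Answer: 4 3 1 3 2 1 1 1

Derivation:
Op 1: fork(P0) -> P1. 4 ppages; refcounts: pp0:2 pp1:2 pp2:2 pp3:2
Op 2: write(P0, v2, 149). refcount(pp2)=2>1 -> COPY to pp4. 5 ppages; refcounts: pp0:2 pp1:2 pp2:1 pp3:2 pp4:1
Op 3: write(P1, v2, 128). refcount(pp2)=1 -> write in place. 5 ppages; refcounts: pp0:2 pp1:2 pp2:1 pp3:2 pp4:1
Op 4: write(P1, v3, 193). refcount(pp3)=2>1 -> COPY to pp5. 6 ppages; refcounts: pp0:2 pp1:2 pp2:1 pp3:1 pp4:1 pp5:1
Op 5: fork(P0) -> P2. 6 ppages; refcounts: pp0:3 pp1:3 pp2:1 pp3:2 pp4:2 pp5:1
Op 6: fork(P0) -> P3. 6 ppages; refcounts: pp0:4 pp1:4 pp2:1 pp3:3 pp4:3 pp5:1
Op 7: write(P3, v2, 148). refcount(pp4)=3>1 -> COPY to pp6. 7 ppages; refcounts: pp0:4 pp1:4 pp2:1 pp3:3 pp4:2 pp5:1 pp6:1
Op 8: write(P1, v1, 164). refcount(pp1)=4>1 -> COPY to pp7. 8 ppages; refcounts: pp0:4 pp1:3 pp2:1 pp3:3 pp4:2 pp5:1 pp6:1 pp7:1
Op 9: write(P3, v2, 137). refcount(pp6)=1 -> write in place. 8 ppages; refcounts: pp0:4 pp1:3 pp2:1 pp3:3 pp4:2 pp5:1 pp6:1 pp7:1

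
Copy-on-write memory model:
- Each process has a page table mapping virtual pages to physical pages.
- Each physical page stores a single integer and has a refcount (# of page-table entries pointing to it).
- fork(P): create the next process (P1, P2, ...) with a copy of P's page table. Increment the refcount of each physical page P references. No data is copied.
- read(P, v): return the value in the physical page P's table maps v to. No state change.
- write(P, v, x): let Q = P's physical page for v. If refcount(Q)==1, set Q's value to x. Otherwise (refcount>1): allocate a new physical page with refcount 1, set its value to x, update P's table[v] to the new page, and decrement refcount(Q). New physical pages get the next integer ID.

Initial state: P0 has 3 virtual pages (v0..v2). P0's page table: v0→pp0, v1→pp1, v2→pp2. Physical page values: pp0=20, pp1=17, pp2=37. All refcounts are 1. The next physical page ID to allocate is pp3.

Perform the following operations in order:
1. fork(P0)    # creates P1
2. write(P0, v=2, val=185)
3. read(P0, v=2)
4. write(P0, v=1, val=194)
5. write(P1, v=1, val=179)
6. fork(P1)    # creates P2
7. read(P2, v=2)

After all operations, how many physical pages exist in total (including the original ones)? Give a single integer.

Op 1: fork(P0) -> P1. 3 ppages; refcounts: pp0:2 pp1:2 pp2:2
Op 2: write(P0, v2, 185). refcount(pp2)=2>1 -> COPY to pp3. 4 ppages; refcounts: pp0:2 pp1:2 pp2:1 pp3:1
Op 3: read(P0, v2) -> 185. No state change.
Op 4: write(P0, v1, 194). refcount(pp1)=2>1 -> COPY to pp4. 5 ppages; refcounts: pp0:2 pp1:1 pp2:1 pp3:1 pp4:1
Op 5: write(P1, v1, 179). refcount(pp1)=1 -> write in place. 5 ppages; refcounts: pp0:2 pp1:1 pp2:1 pp3:1 pp4:1
Op 6: fork(P1) -> P2. 5 ppages; refcounts: pp0:3 pp1:2 pp2:2 pp3:1 pp4:1
Op 7: read(P2, v2) -> 37. No state change.

Answer: 5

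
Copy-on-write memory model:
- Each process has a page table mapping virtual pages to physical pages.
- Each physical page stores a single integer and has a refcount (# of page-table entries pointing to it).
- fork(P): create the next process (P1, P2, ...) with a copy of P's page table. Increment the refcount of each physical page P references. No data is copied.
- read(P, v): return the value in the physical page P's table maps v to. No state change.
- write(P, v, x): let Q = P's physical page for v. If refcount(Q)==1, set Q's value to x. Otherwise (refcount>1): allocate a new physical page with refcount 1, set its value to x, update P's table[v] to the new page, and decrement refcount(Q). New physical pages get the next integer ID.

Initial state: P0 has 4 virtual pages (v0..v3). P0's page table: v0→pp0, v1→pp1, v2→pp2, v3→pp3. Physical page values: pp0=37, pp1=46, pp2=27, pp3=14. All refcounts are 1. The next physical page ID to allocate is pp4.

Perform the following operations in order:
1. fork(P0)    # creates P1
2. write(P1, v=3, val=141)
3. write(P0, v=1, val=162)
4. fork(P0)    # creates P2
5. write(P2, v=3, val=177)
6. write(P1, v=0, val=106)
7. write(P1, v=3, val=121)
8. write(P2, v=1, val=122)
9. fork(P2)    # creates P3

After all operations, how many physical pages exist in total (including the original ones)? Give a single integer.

Op 1: fork(P0) -> P1. 4 ppages; refcounts: pp0:2 pp1:2 pp2:2 pp3:2
Op 2: write(P1, v3, 141). refcount(pp3)=2>1 -> COPY to pp4. 5 ppages; refcounts: pp0:2 pp1:2 pp2:2 pp3:1 pp4:1
Op 3: write(P0, v1, 162). refcount(pp1)=2>1 -> COPY to pp5. 6 ppages; refcounts: pp0:2 pp1:1 pp2:2 pp3:1 pp4:1 pp5:1
Op 4: fork(P0) -> P2. 6 ppages; refcounts: pp0:3 pp1:1 pp2:3 pp3:2 pp4:1 pp5:2
Op 5: write(P2, v3, 177). refcount(pp3)=2>1 -> COPY to pp6. 7 ppages; refcounts: pp0:3 pp1:1 pp2:3 pp3:1 pp4:1 pp5:2 pp6:1
Op 6: write(P1, v0, 106). refcount(pp0)=3>1 -> COPY to pp7. 8 ppages; refcounts: pp0:2 pp1:1 pp2:3 pp3:1 pp4:1 pp5:2 pp6:1 pp7:1
Op 7: write(P1, v3, 121). refcount(pp4)=1 -> write in place. 8 ppages; refcounts: pp0:2 pp1:1 pp2:3 pp3:1 pp4:1 pp5:2 pp6:1 pp7:1
Op 8: write(P2, v1, 122). refcount(pp5)=2>1 -> COPY to pp8. 9 ppages; refcounts: pp0:2 pp1:1 pp2:3 pp3:1 pp4:1 pp5:1 pp6:1 pp7:1 pp8:1
Op 9: fork(P2) -> P3. 9 ppages; refcounts: pp0:3 pp1:1 pp2:4 pp3:1 pp4:1 pp5:1 pp6:2 pp7:1 pp8:2

Answer: 9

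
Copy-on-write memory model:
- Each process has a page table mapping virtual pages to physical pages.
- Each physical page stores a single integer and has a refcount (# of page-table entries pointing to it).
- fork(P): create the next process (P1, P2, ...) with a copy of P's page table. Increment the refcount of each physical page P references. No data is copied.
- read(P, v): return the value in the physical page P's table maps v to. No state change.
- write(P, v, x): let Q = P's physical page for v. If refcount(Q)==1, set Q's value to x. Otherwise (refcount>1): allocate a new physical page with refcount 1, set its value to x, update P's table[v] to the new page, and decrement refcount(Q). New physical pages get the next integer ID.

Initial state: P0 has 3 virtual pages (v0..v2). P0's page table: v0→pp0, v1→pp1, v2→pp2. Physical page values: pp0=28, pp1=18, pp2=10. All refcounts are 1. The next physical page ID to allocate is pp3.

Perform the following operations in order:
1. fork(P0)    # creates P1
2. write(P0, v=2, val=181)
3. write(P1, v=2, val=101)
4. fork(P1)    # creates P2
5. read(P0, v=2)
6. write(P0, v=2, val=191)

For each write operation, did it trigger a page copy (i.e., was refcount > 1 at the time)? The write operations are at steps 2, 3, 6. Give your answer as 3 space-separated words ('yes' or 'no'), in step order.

Op 1: fork(P0) -> P1. 3 ppages; refcounts: pp0:2 pp1:2 pp2:2
Op 2: write(P0, v2, 181). refcount(pp2)=2>1 -> COPY to pp3. 4 ppages; refcounts: pp0:2 pp1:2 pp2:1 pp3:1
Op 3: write(P1, v2, 101). refcount(pp2)=1 -> write in place. 4 ppages; refcounts: pp0:2 pp1:2 pp2:1 pp3:1
Op 4: fork(P1) -> P2. 4 ppages; refcounts: pp0:3 pp1:3 pp2:2 pp3:1
Op 5: read(P0, v2) -> 181. No state change.
Op 6: write(P0, v2, 191). refcount(pp3)=1 -> write in place. 4 ppages; refcounts: pp0:3 pp1:3 pp2:2 pp3:1

yes no no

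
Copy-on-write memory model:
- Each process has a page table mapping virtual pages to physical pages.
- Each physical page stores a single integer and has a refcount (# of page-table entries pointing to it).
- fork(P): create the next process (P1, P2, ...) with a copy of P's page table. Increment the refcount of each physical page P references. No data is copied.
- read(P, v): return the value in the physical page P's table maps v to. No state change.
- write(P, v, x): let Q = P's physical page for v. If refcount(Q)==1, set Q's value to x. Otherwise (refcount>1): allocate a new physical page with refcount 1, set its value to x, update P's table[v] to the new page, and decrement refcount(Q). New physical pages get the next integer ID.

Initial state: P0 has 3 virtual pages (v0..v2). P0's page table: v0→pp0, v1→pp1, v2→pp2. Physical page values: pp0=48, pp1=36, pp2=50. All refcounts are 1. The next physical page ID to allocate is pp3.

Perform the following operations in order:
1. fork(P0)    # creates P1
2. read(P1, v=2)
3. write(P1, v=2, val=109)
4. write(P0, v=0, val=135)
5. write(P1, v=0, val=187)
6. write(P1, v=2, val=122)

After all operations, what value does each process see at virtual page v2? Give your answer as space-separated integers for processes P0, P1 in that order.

Answer: 50 122

Derivation:
Op 1: fork(P0) -> P1. 3 ppages; refcounts: pp0:2 pp1:2 pp2:2
Op 2: read(P1, v2) -> 50. No state change.
Op 3: write(P1, v2, 109). refcount(pp2)=2>1 -> COPY to pp3. 4 ppages; refcounts: pp0:2 pp1:2 pp2:1 pp3:1
Op 4: write(P0, v0, 135). refcount(pp0)=2>1 -> COPY to pp4. 5 ppages; refcounts: pp0:1 pp1:2 pp2:1 pp3:1 pp4:1
Op 5: write(P1, v0, 187). refcount(pp0)=1 -> write in place. 5 ppages; refcounts: pp0:1 pp1:2 pp2:1 pp3:1 pp4:1
Op 6: write(P1, v2, 122). refcount(pp3)=1 -> write in place. 5 ppages; refcounts: pp0:1 pp1:2 pp2:1 pp3:1 pp4:1
P0: v2 -> pp2 = 50
P1: v2 -> pp3 = 122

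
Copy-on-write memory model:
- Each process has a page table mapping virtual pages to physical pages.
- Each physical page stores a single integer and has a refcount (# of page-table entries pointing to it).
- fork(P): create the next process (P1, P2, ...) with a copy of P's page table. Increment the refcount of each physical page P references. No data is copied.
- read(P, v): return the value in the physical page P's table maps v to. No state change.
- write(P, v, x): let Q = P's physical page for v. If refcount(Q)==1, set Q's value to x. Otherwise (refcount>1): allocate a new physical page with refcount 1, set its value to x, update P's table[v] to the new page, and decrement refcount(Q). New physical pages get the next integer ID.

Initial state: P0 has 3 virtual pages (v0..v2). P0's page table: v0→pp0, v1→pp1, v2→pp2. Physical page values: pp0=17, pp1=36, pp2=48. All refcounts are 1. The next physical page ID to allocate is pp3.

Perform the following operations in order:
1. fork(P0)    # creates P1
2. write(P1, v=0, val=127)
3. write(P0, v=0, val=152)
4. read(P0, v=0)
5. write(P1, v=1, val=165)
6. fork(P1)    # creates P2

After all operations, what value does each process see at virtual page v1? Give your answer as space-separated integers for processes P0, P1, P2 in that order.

Op 1: fork(P0) -> P1. 3 ppages; refcounts: pp0:2 pp1:2 pp2:2
Op 2: write(P1, v0, 127). refcount(pp0)=2>1 -> COPY to pp3. 4 ppages; refcounts: pp0:1 pp1:2 pp2:2 pp3:1
Op 3: write(P0, v0, 152). refcount(pp0)=1 -> write in place. 4 ppages; refcounts: pp0:1 pp1:2 pp2:2 pp3:1
Op 4: read(P0, v0) -> 152. No state change.
Op 5: write(P1, v1, 165). refcount(pp1)=2>1 -> COPY to pp4. 5 ppages; refcounts: pp0:1 pp1:1 pp2:2 pp3:1 pp4:1
Op 6: fork(P1) -> P2. 5 ppages; refcounts: pp0:1 pp1:1 pp2:3 pp3:2 pp4:2
P0: v1 -> pp1 = 36
P1: v1 -> pp4 = 165
P2: v1 -> pp4 = 165

Answer: 36 165 165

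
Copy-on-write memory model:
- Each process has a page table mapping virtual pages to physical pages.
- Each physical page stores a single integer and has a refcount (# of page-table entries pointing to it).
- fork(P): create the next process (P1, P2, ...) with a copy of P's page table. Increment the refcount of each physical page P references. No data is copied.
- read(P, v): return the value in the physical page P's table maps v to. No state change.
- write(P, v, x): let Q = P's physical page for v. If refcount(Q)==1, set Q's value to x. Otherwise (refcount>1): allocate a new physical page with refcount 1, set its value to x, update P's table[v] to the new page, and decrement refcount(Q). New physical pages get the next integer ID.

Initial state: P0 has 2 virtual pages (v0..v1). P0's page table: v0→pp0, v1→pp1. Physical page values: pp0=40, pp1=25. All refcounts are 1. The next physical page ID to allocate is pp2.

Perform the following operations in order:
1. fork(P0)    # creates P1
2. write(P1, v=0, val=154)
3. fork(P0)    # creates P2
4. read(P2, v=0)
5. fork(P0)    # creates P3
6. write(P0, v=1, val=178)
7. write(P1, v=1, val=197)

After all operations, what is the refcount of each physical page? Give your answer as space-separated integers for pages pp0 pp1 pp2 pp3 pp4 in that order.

Op 1: fork(P0) -> P1. 2 ppages; refcounts: pp0:2 pp1:2
Op 2: write(P1, v0, 154). refcount(pp0)=2>1 -> COPY to pp2. 3 ppages; refcounts: pp0:1 pp1:2 pp2:1
Op 3: fork(P0) -> P2. 3 ppages; refcounts: pp0:2 pp1:3 pp2:1
Op 4: read(P2, v0) -> 40. No state change.
Op 5: fork(P0) -> P3. 3 ppages; refcounts: pp0:3 pp1:4 pp2:1
Op 6: write(P0, v1, 178). refcount(pp1)=4>1 -> COPY to pp3. 4 ppages; refcounts: pp0:3 pp1:3 pp2:1 pp3:1
Op 7: write(P1, v1, 197). refcount(pp1)=3>1 -> COPY to pp4. 5 ppages; refcounts: pp0:3 pp1:2 pp2:1 pp3:1 pp4:1

Answer: 3 2 1 1 1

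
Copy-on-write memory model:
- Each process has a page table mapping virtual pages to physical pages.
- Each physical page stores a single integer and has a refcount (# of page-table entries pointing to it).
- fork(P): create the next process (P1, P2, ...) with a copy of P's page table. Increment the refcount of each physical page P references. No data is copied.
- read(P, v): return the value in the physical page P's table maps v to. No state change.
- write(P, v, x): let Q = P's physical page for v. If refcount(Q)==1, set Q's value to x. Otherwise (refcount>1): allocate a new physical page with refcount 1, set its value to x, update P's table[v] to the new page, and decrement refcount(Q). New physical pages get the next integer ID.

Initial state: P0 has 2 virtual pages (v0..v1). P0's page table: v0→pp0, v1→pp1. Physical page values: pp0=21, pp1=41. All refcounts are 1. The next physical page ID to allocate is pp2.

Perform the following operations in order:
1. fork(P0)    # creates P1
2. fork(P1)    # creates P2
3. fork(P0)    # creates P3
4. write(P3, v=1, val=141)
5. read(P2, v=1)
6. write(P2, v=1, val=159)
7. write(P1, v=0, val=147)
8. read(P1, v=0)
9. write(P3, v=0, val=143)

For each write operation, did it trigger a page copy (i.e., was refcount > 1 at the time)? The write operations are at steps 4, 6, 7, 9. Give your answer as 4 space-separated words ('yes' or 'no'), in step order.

Op 1: fork(P0) -> P1. 2 ppages; refcounts: pp0:2 pp1:2
Op 2: fork(P1) -> P2. 2 ppages; refcounts: pp0:3 pp1:3
Op 3: fork(P0) -> P3. 2 ppages; refcounts: pp0:4 pp1:4
Op 4: write(P3, v1, 141). refcount(pp1)=4>1 -> COPY to pp2. 3 ppages; refcounts: pp0:4 pp1:3 pp2:1
Op 5: read(P2, v1) -> 41. No state change.
Op 6: write(P2, v1, 159). refcount(pp1)=3>1 -> COPY to pp3. 4 ppages; refcounts: pp0:4 pp1:2 pp2:1 pp3:1
Op 7: write(P1, v0, 147). refcount(pp0)=4>1 -> COPY to pp4. 5 ppages; refcounts: pp0:3 pp1:2 pp2:1 pp3:1 pp4:1
Op 8: read(P1, v0) -> 147. No state change.
Op 9: write(P3, v0, 143). refcount(pp0)=3>1 -> COPY to pp5. 6 ppages; refcounts: pp0:2 pp1:2 pp2:1 pp3:1 pp4:1 pp5:1

yes yes yes yes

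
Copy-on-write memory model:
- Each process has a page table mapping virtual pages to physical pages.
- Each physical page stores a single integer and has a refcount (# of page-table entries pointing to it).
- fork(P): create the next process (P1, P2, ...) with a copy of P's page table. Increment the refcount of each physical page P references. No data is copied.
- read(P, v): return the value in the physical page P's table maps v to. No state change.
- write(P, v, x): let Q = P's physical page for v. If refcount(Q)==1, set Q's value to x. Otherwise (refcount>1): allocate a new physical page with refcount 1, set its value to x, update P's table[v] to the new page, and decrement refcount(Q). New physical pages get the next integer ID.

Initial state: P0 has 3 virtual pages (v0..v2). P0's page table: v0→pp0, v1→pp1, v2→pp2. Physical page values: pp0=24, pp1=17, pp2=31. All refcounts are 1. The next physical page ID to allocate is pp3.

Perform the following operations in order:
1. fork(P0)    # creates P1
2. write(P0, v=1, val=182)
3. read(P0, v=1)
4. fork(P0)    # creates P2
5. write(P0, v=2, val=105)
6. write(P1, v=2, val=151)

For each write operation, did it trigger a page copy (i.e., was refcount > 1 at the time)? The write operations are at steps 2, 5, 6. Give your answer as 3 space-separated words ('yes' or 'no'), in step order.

Op 1: fork(P0) -> P1. 3 ppages; refcounts: pp0:2 pp1:2 pp2:2
Op 2: write(P0, v1, 182). refcount(pp1)=2>1 -> COPY to pp3. 4 ppages; refcounts: pp0:2 pp1:1 pp2:2 pp3:1
Op 3: read(P0, v1) -> 182. No state change.
Op 4: fork(P0) -> P2. 4 ppages; refcounts: pp0:3 pp1:1 pp2:3 pp3:2
Op 5: write(P0, v2, 105). refcount(pp2)=3>1 -> COPY to pp4. 5 ppages; refcounts: pp0:3 pp1:1 pp2:2 pp3:2 pp4:1
Op 6: write(P1, v2, 151). refcount(pp2)=2>1 -> COPY to pp5. 6 ppages; refcounts: pp0:3 pp1:1 pp2:1 pp3:2 pp4:1 pp5:1

yes yes yes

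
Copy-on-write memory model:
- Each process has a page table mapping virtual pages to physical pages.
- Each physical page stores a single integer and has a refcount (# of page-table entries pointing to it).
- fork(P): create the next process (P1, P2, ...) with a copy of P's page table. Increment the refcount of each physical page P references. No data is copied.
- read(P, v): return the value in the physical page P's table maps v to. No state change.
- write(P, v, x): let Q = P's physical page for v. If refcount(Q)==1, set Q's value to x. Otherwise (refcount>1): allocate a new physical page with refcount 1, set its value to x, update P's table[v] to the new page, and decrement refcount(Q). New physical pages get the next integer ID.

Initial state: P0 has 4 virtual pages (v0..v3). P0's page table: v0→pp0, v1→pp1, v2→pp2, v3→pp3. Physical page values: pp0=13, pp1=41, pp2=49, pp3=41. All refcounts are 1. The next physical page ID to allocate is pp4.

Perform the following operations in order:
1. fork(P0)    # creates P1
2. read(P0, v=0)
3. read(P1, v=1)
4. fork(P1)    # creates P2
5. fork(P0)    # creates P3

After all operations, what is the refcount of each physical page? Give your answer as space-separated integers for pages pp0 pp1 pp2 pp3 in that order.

Answer: 4 4 4 4

Derivation:
Op 1: fork(P0) -> P1. 4 ppages; refcounts: pp0:2 pp1:2 pp2:2 pp3:2
Op 2: read(P0, v0) -> 13. No state change.
Op 3: read(P1, v1) -> 41. No state change.
Op 4: fork(P1) -> P2. 4 ppages; refcounts: pp0:3 pp1:3 pp2:3 pp3:3
Op 5: fork(P0) -> P3. 4 ppages; refcounts: pp0:4 pp1:4 pp2:4 pp3:4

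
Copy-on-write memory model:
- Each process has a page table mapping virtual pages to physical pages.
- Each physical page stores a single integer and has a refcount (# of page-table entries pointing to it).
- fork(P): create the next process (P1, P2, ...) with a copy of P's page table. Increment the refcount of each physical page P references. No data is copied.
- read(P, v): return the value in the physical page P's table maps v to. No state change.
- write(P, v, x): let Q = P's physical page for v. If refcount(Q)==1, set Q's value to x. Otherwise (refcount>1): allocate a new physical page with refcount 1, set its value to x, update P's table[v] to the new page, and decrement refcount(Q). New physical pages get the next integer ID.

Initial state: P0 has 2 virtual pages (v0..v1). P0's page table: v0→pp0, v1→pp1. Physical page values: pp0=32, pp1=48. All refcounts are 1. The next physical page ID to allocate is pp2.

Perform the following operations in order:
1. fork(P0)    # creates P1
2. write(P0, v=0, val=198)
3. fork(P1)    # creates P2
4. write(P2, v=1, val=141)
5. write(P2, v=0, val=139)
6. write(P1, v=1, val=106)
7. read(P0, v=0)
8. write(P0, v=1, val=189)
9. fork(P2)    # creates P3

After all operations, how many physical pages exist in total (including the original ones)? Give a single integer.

Op 1: fork(P0) -> P1. 2 ppages; refcounts: pp0:2 pp1:2
Op 2: write(P0, v0, 198). refcount(pp0)=2>1 -> COPY to pp2. 3 ppages; refcounts: pp0:1 pp1:2 pp2:1
Op 3: fork(P1) -> P2. 3 ppages; refcounts: pp0:2 pp1:3 pp2:1
Op 4: write(P2, v1, 141). refcount(pp1)=3>1 -> COPY to pp3. 4 ppages; refcounts: pp0:2 pp1:2 pp2:1 pp3:1
Op 5: write(P2, v0, 139). refcount(pp0)=2>1 -> COPY to pp4. 5 ppages; refcounts: pp0:1 pp1:2 pp2:1 pp3:1 pp4:1
Op 6: write(P1, v1, 106). refcount(pp1)=2>1 -> COPY to pp5. 6 ppages; refcounts: pp0:1 pp1:1 pp2:1 pp3:1 pp4:1 pp5:1
Op 7: read(P0, v0) -> 198. No state change.
Op 8: write(P0, v1, 189). refcount(pp1)=1 -> write in place. 6 ppages; refcounts: pp0:1 pp1:1 pp2:1 pp3:1 pp4:1 pp5:1
Op 9: fork(P2) -> P3. 6 ppages; refcounts: pp0:1 pp1:1 pp2:1 pp3:2 pp4:2 pp5:1

Answer: 6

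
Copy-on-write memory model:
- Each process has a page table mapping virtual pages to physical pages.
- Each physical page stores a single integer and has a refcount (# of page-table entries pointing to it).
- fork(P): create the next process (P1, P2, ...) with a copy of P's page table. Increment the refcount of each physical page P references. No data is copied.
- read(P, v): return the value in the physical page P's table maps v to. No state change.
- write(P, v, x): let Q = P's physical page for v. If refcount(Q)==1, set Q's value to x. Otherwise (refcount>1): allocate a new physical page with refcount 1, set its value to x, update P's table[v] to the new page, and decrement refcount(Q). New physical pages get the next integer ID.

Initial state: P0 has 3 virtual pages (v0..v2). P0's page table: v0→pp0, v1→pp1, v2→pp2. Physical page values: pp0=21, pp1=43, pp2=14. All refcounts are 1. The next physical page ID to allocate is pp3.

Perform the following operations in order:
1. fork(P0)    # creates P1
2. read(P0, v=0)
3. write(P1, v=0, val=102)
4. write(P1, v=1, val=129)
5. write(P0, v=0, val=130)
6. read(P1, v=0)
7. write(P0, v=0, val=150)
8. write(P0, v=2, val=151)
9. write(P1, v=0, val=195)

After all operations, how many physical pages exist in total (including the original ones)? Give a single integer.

Answer: 6

Derivation:
Op 1: fork(P0) -> P1. 3 ppages; refcounts: pp0:2 pp1:2 pp2:2
Op 2: read(P0, v0) -> 21. No state change.
Op 3: write(P1, v0, 102). refcount(pp0)=2>1 -> COPY to pp3. 4 ppages; refcounts: pp0:1 pp1:2 pp2:2 pp3:1
Op 4: write(P1, v1, 129). refcount(pp1)=2>1 -> COPY to pp4. 5 ppages; refcounts: pp0:1 pp1:1 pp2:2 pp3:1 pp4:1
Op 5: write(P0, v0, 130). refcount(pp0)=1 -> write in place. 5 ppages; refcounts: pp0:1 pp1:1 pp2:2 pp3:1 pp4:1
Op 6: read(P1, v0) -> 102. No state change.
Op 7: write(P0, v0, 150). refcount(pp0)=1 -> write in place. 5 ppages; refcounts: pp0:1 pp1:1 pp2:2 pp3:1 pp4:1
Op 8: write(P0, v2, 151). refcount(pp2)=2>1 -> COPY to pp5. 6 ppages; refcounts: pp0:1 pp1:1 pp2:1 pp3:1 pp4:1 pp5:1
Op 9: write(P1, v0, 195). refcount(pp3)=1 -> write in place. 6 ppages; refcounts: pp0:1 pp1:1 pp2:1 pp3:1 pp4:1 pp5:1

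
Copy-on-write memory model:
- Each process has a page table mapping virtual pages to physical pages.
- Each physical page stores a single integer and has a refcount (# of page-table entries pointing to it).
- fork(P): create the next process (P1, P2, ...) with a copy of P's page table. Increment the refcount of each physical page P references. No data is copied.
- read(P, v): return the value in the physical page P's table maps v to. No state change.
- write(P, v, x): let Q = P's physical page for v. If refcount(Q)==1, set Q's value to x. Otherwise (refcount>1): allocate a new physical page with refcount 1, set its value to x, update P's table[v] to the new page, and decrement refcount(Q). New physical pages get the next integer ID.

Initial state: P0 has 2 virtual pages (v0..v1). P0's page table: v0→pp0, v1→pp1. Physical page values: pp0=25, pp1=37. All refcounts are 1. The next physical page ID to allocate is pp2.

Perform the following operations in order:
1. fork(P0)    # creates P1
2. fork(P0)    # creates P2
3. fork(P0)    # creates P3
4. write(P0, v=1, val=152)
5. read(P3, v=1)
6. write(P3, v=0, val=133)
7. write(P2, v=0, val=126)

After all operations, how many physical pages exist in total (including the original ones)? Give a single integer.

Answer: 5

Derivation:
Op 1: fork(P0) -> P1. 2 ppages; refcounts: pp0:2 pp1:2
Op 2: fork(P0) -> P2. 2 ppages; refcounts: pp0:3 pp1:3
Op 3: fork(P0) -> P3. 2 ppages; refcounts: pp0:4 pp1:4
Op 4: write(P0, v1, 152). refcount(pp1)=4>1 -> COPY to pp2. 3 ppages; refcounts: pp0:4 pp1:3 pp2:1
Op 5: read(P3, v1) -> 37. No state change.
Op 6: write(P3, v0, 133). refcount(pp0)=4>1 -> COPY to pp3. 4 ppages; refcounts: pp0:3 pp1:3 pp2:1 pp3:1
Op 7: write(P2, v0, 126). refcount(pp0)=3>1 -> COPY to pp4. 5 ppages; refcounts: pp0:2 pp1:3 pp2:1 pp3:1 pp4:1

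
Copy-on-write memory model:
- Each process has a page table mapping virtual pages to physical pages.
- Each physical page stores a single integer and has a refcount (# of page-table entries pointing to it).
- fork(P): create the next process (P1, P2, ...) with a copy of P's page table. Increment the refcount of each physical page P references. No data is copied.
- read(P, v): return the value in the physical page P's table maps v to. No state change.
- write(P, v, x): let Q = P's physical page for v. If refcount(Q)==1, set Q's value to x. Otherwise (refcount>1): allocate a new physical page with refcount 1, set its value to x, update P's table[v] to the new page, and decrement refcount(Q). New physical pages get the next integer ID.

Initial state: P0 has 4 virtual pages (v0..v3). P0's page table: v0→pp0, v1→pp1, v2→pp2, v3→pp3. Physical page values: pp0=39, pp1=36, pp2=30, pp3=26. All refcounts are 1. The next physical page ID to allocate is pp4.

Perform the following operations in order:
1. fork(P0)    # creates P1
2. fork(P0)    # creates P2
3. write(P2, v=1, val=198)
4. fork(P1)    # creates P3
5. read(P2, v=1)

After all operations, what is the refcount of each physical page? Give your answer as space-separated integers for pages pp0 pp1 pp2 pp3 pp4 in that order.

Answer: 4 3 4 4 1

Derivation:
Op 1: fork(P0) -> P1. 4 ppages; refcounts: pp0:2 pp1:2 pp2:2 pp3:2
Op 2: fork(P0) -> P2. 4 ppages; refcounts: pp0:3 pp1:3 pp2:3 pp3:3
Op 3: write(P2, v1, 198). refcount(pp1)=3>1 -> COPY to pp4. 5 ppages; refcounts: pp0:3 pp1:2 pp2:3 pp3:3 pp4:1
Op 4: fork(P1) -> P3. 5 ppages; refcounts: pp0:4 pp1:3 pp2:4 pp3:4 pp4:1
Op 5: read(P2, v1) -> 198. No state change.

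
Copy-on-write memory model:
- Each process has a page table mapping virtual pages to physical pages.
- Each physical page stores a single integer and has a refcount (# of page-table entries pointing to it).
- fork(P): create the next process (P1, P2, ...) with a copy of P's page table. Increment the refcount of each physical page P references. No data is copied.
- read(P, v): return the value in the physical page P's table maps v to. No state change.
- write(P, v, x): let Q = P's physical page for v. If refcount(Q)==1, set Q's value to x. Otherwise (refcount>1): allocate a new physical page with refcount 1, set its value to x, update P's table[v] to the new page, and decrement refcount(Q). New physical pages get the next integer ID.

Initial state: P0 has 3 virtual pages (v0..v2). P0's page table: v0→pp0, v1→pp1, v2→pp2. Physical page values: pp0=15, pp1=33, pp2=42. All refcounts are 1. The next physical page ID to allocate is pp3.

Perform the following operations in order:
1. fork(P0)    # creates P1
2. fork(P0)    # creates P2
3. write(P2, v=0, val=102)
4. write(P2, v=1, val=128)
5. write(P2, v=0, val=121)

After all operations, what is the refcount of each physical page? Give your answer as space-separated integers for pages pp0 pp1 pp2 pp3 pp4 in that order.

Answer: 2 2 3 1 1

Derivation:
Op 1: fork(P0) -> P1. 3 ppages; refcounts: pp0:2 pp1:2 pp2:2
Op 2: fork(P0) -> P2. 3 ppages; refcounts: pp0:3 pp1:3 pp2:3
Op 3: write(P2, v0, 102). refcount(pp0)=3>1 -> COPY to pp3. 4 ppages; refcounts: pp0:2 pp1:3 pp2:3 pp3:1
Op 4: write(P2, v1, 128). refcount(pp1)=3>1 -> COPY to pp4. 5 ppages; refcounts: pp0:2 pp1:2 pp2:3 pp3:1 pp4:1
Op 5: write(P2, v0, 121). refcount(pp3)=1 -> write in place. 5 ppages; refcounts: pp0:2 pp1:2 pp2:3 pp3:1 pp4:1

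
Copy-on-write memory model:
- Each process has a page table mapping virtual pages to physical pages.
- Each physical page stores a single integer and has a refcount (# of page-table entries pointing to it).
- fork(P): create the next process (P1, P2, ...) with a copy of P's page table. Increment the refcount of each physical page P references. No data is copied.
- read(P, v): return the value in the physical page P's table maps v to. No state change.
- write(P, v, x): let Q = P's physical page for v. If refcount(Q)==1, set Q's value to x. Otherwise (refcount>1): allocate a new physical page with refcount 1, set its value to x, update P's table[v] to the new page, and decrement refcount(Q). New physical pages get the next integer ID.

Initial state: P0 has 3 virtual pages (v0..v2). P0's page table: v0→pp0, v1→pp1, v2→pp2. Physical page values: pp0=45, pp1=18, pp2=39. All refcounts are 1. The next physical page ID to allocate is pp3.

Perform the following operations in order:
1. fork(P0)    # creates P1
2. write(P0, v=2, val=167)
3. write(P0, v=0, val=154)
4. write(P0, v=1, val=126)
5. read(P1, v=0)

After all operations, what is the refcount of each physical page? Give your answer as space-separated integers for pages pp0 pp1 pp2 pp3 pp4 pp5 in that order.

Op 1: fork(P0) -> P1. 3 ppages; refcounts: pp0:2 pp1:2 pp2:2
Op 2: write(P0, v2, 167). refcount(pp2)=2>1 -> COPY to pp3. 4 ppages; refcounts: pp0:2 pp1:2 pp2:1 pp3:1
Op 3: write(P0, v0, 154). refcount(pp0)=2>1 -> COPY to pp4. 5 ppages; refcounts: pp0:1 pp1:2 pp2:1 pp3:1 pp4:1
Op 4: write(P0, v1, 126). refcount(pp1)=2>1 -> COPY to pp5. 6 ppages; refcounts: pp0:1 pp1:1 pp2:1 pp3:1 pp4:1 pp5:1
Op 5: read(P1, v0) -> 45. No state change.

Answer: 1 1 1 1 1 1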